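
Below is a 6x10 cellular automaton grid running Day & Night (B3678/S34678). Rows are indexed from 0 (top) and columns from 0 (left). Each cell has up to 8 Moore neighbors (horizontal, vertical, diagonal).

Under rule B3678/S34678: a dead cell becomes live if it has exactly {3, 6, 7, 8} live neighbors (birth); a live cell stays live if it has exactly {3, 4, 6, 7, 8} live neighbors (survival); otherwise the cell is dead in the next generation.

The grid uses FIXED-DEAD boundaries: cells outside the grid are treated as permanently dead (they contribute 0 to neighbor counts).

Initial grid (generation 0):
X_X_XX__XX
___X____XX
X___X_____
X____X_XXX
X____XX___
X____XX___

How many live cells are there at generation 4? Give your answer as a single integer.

Simulating step by step:
Generation 0 (given above): 22 live cells
Generation 1: 18 live cells
___X____XX
_X_X_X__XX
_______X__
_X__XX____
_X__XX__X_
_____XX___
Generation 2: 19 live cells
__X_X___XX
__X_X__XXX
__X__XX_X_
____XXX___
____X_____
____XX____
Generation 3: 18 live cells
_______XXX
_X____XX_X
______X_XX
___XX_XX__
___XXXX___
__________
Generation 4: 22 live cells
______XXX_
______X_XX
______XXX_
___XXXXXX_
___XXXXX__
____XX____
Population at generation 4: 22

Answer: 22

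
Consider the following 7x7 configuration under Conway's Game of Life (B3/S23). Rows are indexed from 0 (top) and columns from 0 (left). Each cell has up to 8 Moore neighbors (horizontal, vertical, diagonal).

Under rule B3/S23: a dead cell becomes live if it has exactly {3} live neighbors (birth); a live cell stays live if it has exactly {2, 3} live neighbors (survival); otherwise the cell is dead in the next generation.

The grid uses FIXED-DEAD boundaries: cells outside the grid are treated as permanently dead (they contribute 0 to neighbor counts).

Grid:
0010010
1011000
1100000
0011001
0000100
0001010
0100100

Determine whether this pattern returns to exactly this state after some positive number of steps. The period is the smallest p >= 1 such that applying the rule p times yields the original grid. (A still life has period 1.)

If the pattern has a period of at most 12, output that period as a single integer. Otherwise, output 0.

Simulating and comparing each generation to the original:
Gen 0 (original, given above): 15 live cells
Gen 1: 16 live cells, differs from original
Gen 2: 14 live cells, differs from original
Gen 3: 15 live cells, differs from original
Gen 4: 16 live cells, differs from original
Gen 5: 15 live cells, differs from original
Gen 6: 15 live cells, differs from original
Gen 7: 13 live cells, differs from original
Gen 8: 15 live cells, differs from original
Gen 9: 12 live cells, differs from original
Gen 10: 16 live cells, differs from original
Gen 11: 17 live cells, differs from original
Gen 12: 14 live cells, differs from original
No period found within 12 steps.

Answer: 0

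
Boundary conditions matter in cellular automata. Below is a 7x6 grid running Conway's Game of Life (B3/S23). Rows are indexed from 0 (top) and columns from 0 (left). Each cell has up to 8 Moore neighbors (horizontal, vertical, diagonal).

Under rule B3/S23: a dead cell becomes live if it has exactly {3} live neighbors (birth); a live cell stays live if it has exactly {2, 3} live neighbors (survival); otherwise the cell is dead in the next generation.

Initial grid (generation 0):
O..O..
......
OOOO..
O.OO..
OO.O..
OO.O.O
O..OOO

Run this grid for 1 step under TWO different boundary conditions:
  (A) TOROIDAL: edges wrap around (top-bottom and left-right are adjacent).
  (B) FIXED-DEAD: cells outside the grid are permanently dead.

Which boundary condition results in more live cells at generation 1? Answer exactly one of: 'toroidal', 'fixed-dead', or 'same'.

Under TOROIDAL boundary, generation 1:
O..O..
O..O..
O..O..
....OO
...O..
...O..
...O..
Population = 11

Under FIXED-DEAD boundary, generation 1:
......
O..O..
O..O..
....O.
...O..
...O.O
OOOO.O
Population = 13

Comparison: toroidal=11, fixed-dead=13 -> fixed-dead

Answer: fixed-dead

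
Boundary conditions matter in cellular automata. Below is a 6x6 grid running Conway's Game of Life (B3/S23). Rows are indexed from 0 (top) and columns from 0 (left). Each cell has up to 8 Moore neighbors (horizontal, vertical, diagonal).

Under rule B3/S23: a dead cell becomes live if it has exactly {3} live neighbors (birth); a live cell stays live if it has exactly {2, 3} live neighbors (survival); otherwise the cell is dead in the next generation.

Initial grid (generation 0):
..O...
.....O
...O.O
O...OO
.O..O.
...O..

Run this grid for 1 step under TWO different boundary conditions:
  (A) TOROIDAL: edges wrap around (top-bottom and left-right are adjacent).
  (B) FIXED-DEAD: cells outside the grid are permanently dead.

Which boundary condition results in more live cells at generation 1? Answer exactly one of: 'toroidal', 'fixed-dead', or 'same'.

Answer: toroidal

Derivation:
Under TOROIDAL boundary, generation 1:
......
....O.
......
O..O..
O..OO.
..OO..
Population = 8

Under FIXED-DEAD boundary, generation 1:
......
....O.
.....O
...O.O
...OOO
......
Population = 7

Comparison: toroidal=8, fixed-dead=7 -> toroidal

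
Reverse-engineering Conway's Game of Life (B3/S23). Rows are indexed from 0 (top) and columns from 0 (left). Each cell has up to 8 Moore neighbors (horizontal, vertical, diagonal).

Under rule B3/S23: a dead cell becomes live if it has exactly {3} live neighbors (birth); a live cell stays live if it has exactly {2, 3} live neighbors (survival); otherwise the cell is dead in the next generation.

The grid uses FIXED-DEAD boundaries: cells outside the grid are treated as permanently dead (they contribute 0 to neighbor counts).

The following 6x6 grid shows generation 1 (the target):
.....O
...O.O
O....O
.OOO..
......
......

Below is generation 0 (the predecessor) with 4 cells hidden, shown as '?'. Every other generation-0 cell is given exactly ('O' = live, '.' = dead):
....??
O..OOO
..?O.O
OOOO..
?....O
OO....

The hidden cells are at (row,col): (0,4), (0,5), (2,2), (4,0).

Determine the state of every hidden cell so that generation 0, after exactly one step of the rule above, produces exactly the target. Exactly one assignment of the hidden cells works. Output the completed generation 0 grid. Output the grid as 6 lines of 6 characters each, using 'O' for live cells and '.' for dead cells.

Answer: .....O
O..OOO
...O.O
OOOO..
.....O
OO....

Derivation:
Hidden generation-0 cells (in order): (0,4), (0,5), (2,2), (4,0).
A hidden cell only influences target cells in its own 3x3 neighborhood. Try each of the 2^4 = 16 assignments, step the completed generation 0 forward once under B3/S23, and compare with the target:
  (0,4)=. (0,5)=. (2,2)=. (4,0)=. -> step gives (0,4)='O' but target has '.' -> reject
  (0,4)=. (0,5)=. (2,2)=. (4,0)=O -> step gives (0,4)='O' but target has '.' -> reject
  (0,4)=. (0,5)=. (2,2)=O (4,0)=. -> step gives (0,4)='O' but target has '.' -> reject
  (0,4)=. (0,5)=. (2,2)=O (4,0)=O -> step gives (0,4)='O' but target has '.' -> reject
  (0,4)=. (0,5)=O (2,2)=. (4,0)=. -> step reproduces the target at every cell -> ACCEPT
  (0,4)=. (0,5)=O (2,2)=. (4,0)=O -> step gives (3,0)='O' but target has '.' -> reject
  (0,4)=. (0,5)=O (2,2)=O (4,0)=. -> step gives (1,2)='O' but target has '.' -> reject
  (0,4)=. (0,5)=O (2,2)=O (4,0)=O -> step gives (1,2)='O' but target has '.' -> reject
  (0,4)=O (0,5)=. (2,2)=. (4,0)=. -> step gives (0,3)='O' but target has '.' -> reject
  (0,4)=O (0,5)=. (2,2)=. (4,0)=O -> step gives (0,3)='O' but target has '.' -> reject
  (0,4)=O (0,5)=. (2,2)=O (4,0)=. -> step gives (0,3)='O' but target has '.' -> reject
  (0,4)=O (0,5)=. (2,2)=O (4,0)=O -> step gives (0,3)='O' but target has '.' -> reject
  (0,4)=O (0,5)=O (2,2)=. (4,0)=. -> step gives (0,3)='O' but target has '.' -> reject
  (0,4)=O (0,5)=O (2,2)=. (4,0)=O -> step gives (0,3)='O' but target has '.' -> reject
  (0,4)=O (0,5)=O (2,2)=O (4,0)=. -> step gives (0,3)='O' but target has '.' -> reject
  (0,4)=O (0,5)=O (2,2)=O (4,0)=O -> step gives (0,3)='O' but target has '.' -> reject
Unique solution: (0,4)=dead, (0,5)=live, (2,2)=dead, (4,0)=dead.
Check: live-neighbor counts of every cell in the completed generation 0:
111242
012253
345462
123242
454220
111011
Applying B3/S23 to generation 0 with these counts gives:
.....O
...O.O
O....O
.OOO..
......
......
which matches the target exactly.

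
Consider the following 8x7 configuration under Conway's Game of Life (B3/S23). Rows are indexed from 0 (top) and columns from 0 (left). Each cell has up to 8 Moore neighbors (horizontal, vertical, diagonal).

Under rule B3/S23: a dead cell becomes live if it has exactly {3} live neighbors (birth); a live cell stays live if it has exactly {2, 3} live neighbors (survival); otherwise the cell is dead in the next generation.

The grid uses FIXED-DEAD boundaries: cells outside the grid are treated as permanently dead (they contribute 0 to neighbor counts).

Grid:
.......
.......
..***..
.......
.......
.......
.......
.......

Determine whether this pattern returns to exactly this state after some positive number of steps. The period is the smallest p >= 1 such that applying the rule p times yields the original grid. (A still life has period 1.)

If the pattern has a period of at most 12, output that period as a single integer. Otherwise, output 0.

Simulating and comparing each generation to the original:
Gen 0 (original, given above): 3 live cells
Gen 1: 3 live cells, differs from original
Gen 2: 3 live cells, MATCHES original -> period = 2

Answer: 2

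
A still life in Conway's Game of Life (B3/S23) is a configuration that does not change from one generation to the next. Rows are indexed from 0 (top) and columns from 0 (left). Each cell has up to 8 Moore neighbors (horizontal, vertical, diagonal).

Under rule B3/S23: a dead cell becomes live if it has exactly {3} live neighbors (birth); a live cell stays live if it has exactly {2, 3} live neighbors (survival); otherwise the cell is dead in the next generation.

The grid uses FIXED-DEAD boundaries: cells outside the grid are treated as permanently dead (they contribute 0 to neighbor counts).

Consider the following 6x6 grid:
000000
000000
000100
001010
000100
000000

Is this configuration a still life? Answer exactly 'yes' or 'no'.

Compute generation 1 and compare to generation 0 (given above):
Generation 1:
000000
000000
000100
001010
000100
000000
The grids are IDENTICAL -> still life.

Answer: yes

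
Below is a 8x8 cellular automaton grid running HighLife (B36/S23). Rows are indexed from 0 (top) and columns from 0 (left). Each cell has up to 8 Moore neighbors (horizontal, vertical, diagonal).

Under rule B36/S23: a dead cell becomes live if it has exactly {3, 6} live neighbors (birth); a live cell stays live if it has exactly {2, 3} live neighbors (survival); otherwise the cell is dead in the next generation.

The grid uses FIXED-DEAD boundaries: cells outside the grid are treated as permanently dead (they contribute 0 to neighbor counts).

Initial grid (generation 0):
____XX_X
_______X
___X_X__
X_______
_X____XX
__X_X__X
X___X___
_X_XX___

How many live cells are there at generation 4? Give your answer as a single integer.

Simulating step by step:
Generation 0 (given above): 18 live cells
Generation 1: 17 live cells
______X_
_____X__
________
______X_
_X____XX
_X_X_XXX
_XX_XX__
___XX___
Generation 2: 12 live cells
________
________
________
______XX
__X_____
XX_X___X
_X______
__XXXX__
Generation 3: 11 live cells
________
________
________
________
_XX___XX
XX______
XX______
__XXX___
Generation 4: 8 live cells
________
________
________
________
XXX_____
________
X__X____
_XXX____
Population at generation 4: 8

Answer: 8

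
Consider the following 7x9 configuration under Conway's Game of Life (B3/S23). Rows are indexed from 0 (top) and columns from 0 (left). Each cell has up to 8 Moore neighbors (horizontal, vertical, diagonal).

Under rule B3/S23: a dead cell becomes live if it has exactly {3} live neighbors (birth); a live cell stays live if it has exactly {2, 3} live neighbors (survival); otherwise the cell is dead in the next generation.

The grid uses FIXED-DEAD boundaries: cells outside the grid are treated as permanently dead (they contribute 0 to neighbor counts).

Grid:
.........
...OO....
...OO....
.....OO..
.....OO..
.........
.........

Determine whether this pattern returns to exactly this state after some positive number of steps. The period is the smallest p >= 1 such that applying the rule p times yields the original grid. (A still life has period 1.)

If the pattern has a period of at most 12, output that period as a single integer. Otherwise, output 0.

Answer: 2

Derivation:
Simulating and comparing each generation to the original:
Gen 0 (original, given above): 8 live cells
Gen 1: 6 live cells, differs from original
Gen 2: 8 live cells, MATCHES original -> period = 2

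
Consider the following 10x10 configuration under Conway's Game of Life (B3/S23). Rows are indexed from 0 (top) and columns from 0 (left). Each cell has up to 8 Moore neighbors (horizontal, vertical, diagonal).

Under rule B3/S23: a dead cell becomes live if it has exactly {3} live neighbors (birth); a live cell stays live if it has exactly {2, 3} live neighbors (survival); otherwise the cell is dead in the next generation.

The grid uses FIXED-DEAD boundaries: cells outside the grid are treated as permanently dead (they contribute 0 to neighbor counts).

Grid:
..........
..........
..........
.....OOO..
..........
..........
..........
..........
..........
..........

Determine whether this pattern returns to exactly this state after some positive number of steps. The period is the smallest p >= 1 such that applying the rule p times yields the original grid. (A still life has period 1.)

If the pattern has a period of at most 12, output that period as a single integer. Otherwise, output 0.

Answer: 2

Derivation:
Simulating and comparing each generation to the original:
Gen 0 (original, given above): 3 live cells
Gen 1: 3 live cells, differs from original
Gen 2: 3 live cells, MATCHES original -> period = 2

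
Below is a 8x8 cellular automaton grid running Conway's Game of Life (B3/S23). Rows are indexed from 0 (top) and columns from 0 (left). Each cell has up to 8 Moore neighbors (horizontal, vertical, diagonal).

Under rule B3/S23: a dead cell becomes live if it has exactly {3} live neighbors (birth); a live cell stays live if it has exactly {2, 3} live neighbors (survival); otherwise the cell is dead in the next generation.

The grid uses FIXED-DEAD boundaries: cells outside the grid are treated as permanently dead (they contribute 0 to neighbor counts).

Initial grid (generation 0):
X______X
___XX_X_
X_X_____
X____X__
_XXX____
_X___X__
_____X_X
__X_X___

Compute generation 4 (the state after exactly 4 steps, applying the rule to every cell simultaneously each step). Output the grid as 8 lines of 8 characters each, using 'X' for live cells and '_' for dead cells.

Answer: ________
__XX____
X___X___
X____X__
X_X_X_X_
X_X_X_XX
_XXXX_X_
____XX__

Derivation:
Simulating step by step:
Generation 0 (given above): 18 live cells
Generation 1: 18 live cells
________
_X_X____
_X_XXX__
X__X____
XXX_X___
_X__X_X_
____XXX_
________
Generation 2: 18 live cells
________
___X____
XX_X____
X____X__
X_X_XX__
XXX_X_X_
____X_X_
_____X__
Generation 3: 22 live cells
________
__X_____
XXX_X___
X_XX_X__
X_X_X_X_
X_X_X_X_
_X_XX_X_
_____X__
Generation 4: 22 live cells
(generation 4 grid is the final answer)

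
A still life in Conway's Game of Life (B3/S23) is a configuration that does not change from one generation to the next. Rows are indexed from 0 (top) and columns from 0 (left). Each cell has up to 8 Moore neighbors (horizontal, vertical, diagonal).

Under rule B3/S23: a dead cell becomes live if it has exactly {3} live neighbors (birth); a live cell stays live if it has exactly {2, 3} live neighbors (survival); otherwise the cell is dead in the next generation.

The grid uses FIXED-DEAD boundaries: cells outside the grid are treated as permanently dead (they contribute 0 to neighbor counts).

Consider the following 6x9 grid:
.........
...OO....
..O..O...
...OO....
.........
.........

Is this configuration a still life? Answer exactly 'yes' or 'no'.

Answer: yes

Derivation:
Compute generation 1 and compare to generation 0 (given above):
Generation 1:
.........
...OO....
..O..O...
...OO....
.........
.........
The grids are IDENTICAL -> still life.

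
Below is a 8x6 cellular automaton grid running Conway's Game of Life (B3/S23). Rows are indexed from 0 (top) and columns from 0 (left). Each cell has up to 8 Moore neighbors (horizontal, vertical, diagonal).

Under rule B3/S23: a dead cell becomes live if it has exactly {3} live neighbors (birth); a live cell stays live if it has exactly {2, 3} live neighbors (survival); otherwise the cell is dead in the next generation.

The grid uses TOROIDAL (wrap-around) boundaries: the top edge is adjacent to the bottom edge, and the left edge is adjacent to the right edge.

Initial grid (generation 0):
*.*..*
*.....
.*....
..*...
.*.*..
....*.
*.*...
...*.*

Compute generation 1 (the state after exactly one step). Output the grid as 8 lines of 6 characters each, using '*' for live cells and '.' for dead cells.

Answer: **..**
*....*
.*....
.**...
..**..
.***..
...***
..****

Derivation:
Simulating step by step:
Generation 0 (given above): 13 live cells
Generation 1: 21 live cells
(generation 1 grid is the final answer)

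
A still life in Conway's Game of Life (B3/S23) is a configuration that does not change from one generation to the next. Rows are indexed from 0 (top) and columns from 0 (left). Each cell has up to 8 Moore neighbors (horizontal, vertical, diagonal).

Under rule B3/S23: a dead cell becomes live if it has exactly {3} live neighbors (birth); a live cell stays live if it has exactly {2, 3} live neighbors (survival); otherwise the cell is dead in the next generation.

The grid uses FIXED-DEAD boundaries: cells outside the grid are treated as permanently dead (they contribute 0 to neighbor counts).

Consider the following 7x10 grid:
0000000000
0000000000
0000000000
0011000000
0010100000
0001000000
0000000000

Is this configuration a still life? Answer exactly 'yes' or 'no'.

Answer: yes

Derivation:
Compute generation 1 and compare to generation 0 (given above):
Generation 1:
0000000000
0000000000
0000000000
0011000000
0010100000
0001000000
0000000000
The grids are IDENTICAL -> still life.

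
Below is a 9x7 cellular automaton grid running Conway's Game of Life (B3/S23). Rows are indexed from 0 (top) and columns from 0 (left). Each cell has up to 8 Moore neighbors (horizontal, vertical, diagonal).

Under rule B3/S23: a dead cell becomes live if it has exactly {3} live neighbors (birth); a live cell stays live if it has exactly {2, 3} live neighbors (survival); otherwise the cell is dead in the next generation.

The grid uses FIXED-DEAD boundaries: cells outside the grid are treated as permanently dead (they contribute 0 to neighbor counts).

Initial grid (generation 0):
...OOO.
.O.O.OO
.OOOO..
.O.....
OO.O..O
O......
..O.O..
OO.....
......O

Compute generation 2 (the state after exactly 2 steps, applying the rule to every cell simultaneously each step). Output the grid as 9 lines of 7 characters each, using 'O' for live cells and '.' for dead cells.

Answer: ..O..OO
OO....O
OOOOOO.
....OO.
O.O....
O.OO...
O.O....
.......
.......

Derivation:
Simulating step by step:
Generation 0 (given above): 22 live cells
Generation 1: 20 live cells
..OO.OO
.O....O
OO.OOO.
....O..
OOO....
O.OO...
O......
.O.....
.......
Generation 2: 21 live cells
(generation 2 grid is the final answer)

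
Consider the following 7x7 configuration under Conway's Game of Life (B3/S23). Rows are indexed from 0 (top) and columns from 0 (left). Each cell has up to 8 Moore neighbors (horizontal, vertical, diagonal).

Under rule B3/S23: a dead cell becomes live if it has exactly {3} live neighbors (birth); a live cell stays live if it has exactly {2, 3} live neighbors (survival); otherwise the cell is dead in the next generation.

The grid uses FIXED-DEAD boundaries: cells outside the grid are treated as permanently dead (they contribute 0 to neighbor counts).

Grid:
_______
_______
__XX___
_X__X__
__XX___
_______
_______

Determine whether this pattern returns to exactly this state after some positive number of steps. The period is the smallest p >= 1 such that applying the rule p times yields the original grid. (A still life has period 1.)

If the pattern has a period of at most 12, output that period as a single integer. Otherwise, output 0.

Answer: 1

Derivation:
Simulating and comparing each generation to the original:
Gen 0 (original, given above): 6 live cells
Gen 1: 6 live cells, MATCHES original -> period = 1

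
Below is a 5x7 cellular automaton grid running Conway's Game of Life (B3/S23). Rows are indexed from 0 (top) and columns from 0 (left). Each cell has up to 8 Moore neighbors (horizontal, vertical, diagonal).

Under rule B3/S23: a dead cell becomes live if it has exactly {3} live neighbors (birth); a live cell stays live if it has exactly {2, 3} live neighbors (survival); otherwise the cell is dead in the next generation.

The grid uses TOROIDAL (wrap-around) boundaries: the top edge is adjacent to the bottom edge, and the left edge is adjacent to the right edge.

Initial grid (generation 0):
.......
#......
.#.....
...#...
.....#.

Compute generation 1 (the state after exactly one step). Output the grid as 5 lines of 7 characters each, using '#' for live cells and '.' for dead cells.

Answer: .......
.......
.......
.......
.......

Derivation:
Simulating step by step:
Generation 0 (given above): 4 live cells
Generation 1: 0 live cells
(generation 1 grid is the final answer)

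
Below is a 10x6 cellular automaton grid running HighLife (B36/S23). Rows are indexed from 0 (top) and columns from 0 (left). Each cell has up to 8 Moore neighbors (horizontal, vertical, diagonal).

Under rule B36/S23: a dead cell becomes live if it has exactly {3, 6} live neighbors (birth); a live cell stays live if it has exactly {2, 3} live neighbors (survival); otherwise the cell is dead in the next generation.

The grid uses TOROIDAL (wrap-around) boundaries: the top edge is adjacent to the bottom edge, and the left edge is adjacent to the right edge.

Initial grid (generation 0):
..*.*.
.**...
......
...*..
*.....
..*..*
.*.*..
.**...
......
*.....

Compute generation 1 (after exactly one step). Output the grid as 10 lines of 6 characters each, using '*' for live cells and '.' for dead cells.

Answer: ..**..
.***..
..*...
......
......
***...
**.*..
.**...
.*....
......

Derivation:
Simulating step by step:
Generation 0 (given above): 13 live cells
Generation 1: 15 live cells
(generation 1 grid is the final answer)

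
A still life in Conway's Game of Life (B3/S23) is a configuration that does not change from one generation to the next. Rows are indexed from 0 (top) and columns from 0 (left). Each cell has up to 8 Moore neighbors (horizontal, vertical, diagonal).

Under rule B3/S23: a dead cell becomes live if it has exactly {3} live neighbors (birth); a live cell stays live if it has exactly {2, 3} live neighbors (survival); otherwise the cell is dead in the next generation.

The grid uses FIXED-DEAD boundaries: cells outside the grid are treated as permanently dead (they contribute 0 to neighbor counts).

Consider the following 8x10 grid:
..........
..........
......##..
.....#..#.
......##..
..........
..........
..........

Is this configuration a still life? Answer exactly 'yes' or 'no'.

Compute generation 1 and compare to generation 0 (given above):
Generation 1:
..........
..........
......##..
.....#..#.
......##..
..........
..........
..........
The grids are IDENTICAL -> still life.

Answer: yes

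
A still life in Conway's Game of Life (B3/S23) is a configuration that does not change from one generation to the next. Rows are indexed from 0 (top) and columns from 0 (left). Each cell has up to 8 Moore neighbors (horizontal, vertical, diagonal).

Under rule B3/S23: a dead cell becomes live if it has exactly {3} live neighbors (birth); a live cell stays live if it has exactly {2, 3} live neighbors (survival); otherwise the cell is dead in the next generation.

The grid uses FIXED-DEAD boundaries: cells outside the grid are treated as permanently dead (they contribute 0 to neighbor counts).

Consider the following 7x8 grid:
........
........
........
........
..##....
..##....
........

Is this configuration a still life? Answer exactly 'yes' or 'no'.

Compute generation 1 and compare to generation 0 (given above):
Generation 1:
........
........
........
........
..##....
..##....
........
The grids are IDENTICAL -> still life.

Answer: yes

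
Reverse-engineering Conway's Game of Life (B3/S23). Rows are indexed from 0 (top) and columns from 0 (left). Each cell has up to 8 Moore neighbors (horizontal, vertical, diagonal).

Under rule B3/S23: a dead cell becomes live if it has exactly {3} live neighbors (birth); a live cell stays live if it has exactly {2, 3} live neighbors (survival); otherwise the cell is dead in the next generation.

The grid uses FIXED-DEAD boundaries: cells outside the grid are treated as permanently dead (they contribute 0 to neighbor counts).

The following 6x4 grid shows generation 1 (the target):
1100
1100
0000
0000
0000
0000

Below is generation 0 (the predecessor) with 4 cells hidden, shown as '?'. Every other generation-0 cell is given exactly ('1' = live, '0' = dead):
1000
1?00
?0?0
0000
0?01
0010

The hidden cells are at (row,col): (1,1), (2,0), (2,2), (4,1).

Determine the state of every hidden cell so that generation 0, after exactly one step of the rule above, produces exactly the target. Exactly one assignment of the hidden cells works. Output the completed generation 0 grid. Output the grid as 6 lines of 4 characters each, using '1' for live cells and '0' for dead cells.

Hidden generation-0 cells (in order): (1,1), (2,0), (2,2), (4,1).
A hidden cell only influences target cells in its own 3x3 neighborhood. Try each of the 2^4 = 16 assignments, step the completed generation 0 forward once under B3/S23, and compare with the target:
  (1,1)=0 (2,0)=0 (2,2)=0 (4,1)=0 -> step gives (0,0)='0' but target has '1' -> reject
  (1,1)=0 (2,0)=0 (2,2)=0 (4,1)=1 -> step gives (0,0)='0' but target has '1' -> reject
  (1,1)=0 (2,0)=0 (2,2)=1 (4,1)=0 -> step gives (0,0)='0' but target has '1' -> reject
  (1,1)=0 (2,0)=0 (2,2)=1 (4,1)=1 -> step gives (0,0)='0' but target has '1' -> reject
  (1,1)=0 (2,0)=1 (2,2)=0 (4,1)=0 -> step gives (0,0)='0' but target has '1' -> reject
  (1,1)=0 (2,0)=1 (2,2)=0 (4,1)=1 -> step gives (0,0)='0' but target has '1' -> reject
  (1,1)=0 (2,0)=1 (2,2)=1 (4,1)=0 -> step gives (0,0)='0' but target has '1' -> reject
  (1,1)=0 (2,0)=1 (2,2)=1 (4,1)=1 -> step gives (0,0)='0' but target has '1' -> reject
  (1,1)=1 (2,0)=0 (2,2)=0 (4,1)=0 -> step reproduces the target at every cell -> ACCEPT
  (1,1)=1 (2,0)=0 (2,2)=0 (4,1)=1 -> step gives (4,2)='1' but target has '0' -> reject
  (1,1)=1 (2,0)=0 (2,2)=1 (4,1)=0 -> step gives (2,1)='1' but target has '0' -> reject
  (1,1)=1 (2,0)=0 (2,2)=1 (4,1)=1 -> step gives (2,1)='1' but target has '0' -> reject
  (1,1)=1 (2,0)=1 (2,2)=0 (4,1)=0 -> step gives (2,0)='1' but target has '0' -> reject
  (1,1)=1 (2,0)=1 (2,2)=0 (4,1)=1 -> step gives (2,0)='1' but target has '0' -> reject
  (1,1)=1 (2,0)=1 (2,2)=1 (4,1)=0 -> step gives (1,1)='0' but target has '1' -> reject
  (1,1)=1 (2,0)=1 (2,2)=1 (4,1)=1 -> step gives (1,1)='0' but target has '1' -> reject
Unique solution: (1,1)=live, (2,0)=dead, (2,2)=dead, (4,1)=dead.
Check: live-neighbor counts of every cell in the completed generation 0:
2310
2210
2210
0011
0121
0112
Applying B3/S23 to generation 0 with these counts gives:
1100
1100
0000
0000
0000
0000
which matches the target exactly.

Answer: 1000
1100
0000
0000
0001
0010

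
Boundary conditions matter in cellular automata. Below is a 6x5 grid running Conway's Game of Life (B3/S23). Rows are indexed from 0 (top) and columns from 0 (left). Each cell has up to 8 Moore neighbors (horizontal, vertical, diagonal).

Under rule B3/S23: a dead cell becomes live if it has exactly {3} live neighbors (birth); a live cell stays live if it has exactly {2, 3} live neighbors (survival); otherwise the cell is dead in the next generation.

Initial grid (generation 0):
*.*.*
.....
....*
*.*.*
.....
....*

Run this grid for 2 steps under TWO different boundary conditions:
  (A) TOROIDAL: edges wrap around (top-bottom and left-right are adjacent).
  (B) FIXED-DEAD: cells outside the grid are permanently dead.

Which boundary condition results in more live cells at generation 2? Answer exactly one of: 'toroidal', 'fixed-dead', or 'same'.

Answer: toroidal

Derivation:
Under TOROIDAL boundary, generation 2:
.**..
.**..
.**..
.**..
.**..
.**..
Population = 12

Under FIXED-DEAD boundary, generation 2:
.....
.....
..***
..***
.....
.....
Population = 6

Comparison: toroidal=12, fixed-dead=6 -> toroidal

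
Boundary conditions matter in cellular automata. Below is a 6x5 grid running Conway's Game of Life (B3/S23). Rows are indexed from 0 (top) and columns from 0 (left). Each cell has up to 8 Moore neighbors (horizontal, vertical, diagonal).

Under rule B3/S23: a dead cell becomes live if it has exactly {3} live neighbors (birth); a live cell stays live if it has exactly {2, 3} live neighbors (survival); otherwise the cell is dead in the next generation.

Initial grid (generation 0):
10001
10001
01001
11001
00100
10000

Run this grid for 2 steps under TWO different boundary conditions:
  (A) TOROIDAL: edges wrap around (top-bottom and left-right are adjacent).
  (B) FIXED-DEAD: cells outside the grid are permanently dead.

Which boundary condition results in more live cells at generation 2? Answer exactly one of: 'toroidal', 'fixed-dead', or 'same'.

Under TOROIDAL boundary, generation 2:
01001
11000
01000
01001
00000
01001
Population = 9

Under FIXED-DEAD boundary, generation 2:
00000
11011
00000
10011
10100
00000
Population = 9

Comparison: toroidal=9, fixed-dead=9 -> same

Answer: same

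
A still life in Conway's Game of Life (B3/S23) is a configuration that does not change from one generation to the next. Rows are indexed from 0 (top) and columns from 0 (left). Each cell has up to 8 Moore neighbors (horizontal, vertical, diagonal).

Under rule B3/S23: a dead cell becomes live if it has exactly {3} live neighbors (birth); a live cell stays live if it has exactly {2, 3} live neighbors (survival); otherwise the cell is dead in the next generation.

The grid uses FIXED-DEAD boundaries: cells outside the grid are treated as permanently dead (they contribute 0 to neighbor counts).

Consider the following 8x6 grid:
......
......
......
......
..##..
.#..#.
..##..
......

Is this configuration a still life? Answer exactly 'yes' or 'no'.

Compute generation 1 and compare to generation 0 (given above):
Generation 1:
......
......
......
......
..##..
.#..#.
..##..
......
The grids are IDENTICAL -> still life.

Answer: yes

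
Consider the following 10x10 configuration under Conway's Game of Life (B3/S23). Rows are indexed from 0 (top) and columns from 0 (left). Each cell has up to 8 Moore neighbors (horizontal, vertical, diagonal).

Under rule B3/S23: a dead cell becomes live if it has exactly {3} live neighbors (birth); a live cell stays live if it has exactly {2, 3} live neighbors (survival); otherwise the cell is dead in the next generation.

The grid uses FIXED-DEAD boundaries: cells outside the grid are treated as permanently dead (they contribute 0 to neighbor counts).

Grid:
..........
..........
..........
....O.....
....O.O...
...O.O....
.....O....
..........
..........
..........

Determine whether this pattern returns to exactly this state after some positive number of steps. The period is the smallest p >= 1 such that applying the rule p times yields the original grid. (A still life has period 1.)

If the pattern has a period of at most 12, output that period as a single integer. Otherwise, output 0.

Simulating and comparing each generation to the original:
Gen 0 (original, given above): 6 live cells
Gen 1: 6 live cells, differs from original
Gen 2: 6 live cells, MATCHES original -> period = 2

Answer: 2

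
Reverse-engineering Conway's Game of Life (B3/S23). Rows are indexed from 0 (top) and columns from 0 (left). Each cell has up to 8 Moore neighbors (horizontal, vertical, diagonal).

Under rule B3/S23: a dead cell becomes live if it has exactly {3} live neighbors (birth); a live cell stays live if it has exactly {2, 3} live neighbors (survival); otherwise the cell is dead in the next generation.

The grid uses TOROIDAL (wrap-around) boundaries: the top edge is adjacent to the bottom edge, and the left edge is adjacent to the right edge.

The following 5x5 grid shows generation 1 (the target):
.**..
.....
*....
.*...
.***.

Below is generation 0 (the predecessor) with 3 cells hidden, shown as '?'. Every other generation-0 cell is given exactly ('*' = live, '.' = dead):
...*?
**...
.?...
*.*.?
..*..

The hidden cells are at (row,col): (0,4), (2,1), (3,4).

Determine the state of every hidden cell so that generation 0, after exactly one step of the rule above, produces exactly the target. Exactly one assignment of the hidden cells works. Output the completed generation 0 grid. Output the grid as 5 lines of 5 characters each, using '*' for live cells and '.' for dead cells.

Hidden generation-0 cells (in order): (0,4), (2,1), (3,4).
A hidden cell only influences target cells in its own 3x3 neighborhood. Try each of the 2^3 = 8 assignments, step the completed generation 0 forward once under B3/S23, and compare with the target:
  (0,4)=. (2,1)=. (3,4)=. -> step reproduces the target at every cell -> ACCEPT
  (0,4)=. (2,1)=. (3,4)=* -> step gives (2,0)='.' but target has '*' -> reject
  (0,4)=. (2,1)=* (3,4)=. -> step gives (1,0)='*' but target has '.' -> reject
  (0,4)=. (2,1)=* (3,4)=* -> step gives (1,0)='*' but target has '.' -> reject
  (0,4)=* (2,1)=. (3,4)=. -> step gives (0,0)='*' but target has '.' -> reject
  (0,4)=* (2,1)=. (3,4)=* -> step gives (0,0)='*' but target has '.' -> reject
  (0,4)=* (2,1)=* (3,4)=. -> step gives (0,0)='*' but target has '.' -> reject
  (0,4)=* (2,1)=* (3,4)=* -> step gives (0,0)='*' but target has '.' -> reject
Unique solution: (0,4)=dead, (2,1)=dead, (3,4)=dead.
Check: live-neighbor counts of every cell in the completed generation 0:
23312
11212
34212
03121
13232
Applying B3/S23 to generation 0 with these counts gives:
.**..
.....
*....
.*...
.***.
which matches the target exactly.

Answer: ...*.
**...
.....
*.*..
..*..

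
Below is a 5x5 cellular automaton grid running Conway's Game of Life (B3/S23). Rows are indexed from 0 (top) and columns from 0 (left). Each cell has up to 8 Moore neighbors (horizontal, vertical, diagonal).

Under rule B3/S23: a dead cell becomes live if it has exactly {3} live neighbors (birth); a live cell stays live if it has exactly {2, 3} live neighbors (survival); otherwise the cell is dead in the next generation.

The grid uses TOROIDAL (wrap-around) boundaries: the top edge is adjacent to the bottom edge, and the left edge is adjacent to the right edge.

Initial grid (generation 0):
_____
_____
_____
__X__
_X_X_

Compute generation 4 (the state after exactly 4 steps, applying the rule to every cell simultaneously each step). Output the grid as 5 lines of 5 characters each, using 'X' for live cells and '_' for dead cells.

Answer: _____
_____
_____
_____
_____

Derivation:
Simulating step by step:
Generation 0 (given above): 3 live cells
Generation 1: 2 live cells
_____
_____
_____
__X__
__X__
Generation 2: 0 live cells
_____
_____
_____
_____
_____
Generation 3: 0 live cells
_____
_____
_____
_____
_____
Generation 4: 0 live cells
(generation 4 grid is the final answer)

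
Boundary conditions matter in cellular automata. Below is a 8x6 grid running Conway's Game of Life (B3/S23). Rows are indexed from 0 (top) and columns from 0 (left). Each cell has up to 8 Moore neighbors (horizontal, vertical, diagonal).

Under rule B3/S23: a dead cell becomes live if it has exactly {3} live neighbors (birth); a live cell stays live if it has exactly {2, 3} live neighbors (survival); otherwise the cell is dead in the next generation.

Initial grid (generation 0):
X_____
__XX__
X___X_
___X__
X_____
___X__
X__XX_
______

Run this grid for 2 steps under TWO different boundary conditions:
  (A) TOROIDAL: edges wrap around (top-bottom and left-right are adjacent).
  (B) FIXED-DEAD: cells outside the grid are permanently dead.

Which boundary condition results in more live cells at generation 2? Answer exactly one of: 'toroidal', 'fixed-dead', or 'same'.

Answer: toroidal

Derivation:
Under TOROIDAL boundary, generation 2:
X___X_
__XXX_
X_XXXX
______
_____X
___X_X
___X__
____X_
Population = 15

Under FIXED-DEAD boundary, generation 2:
______
__XX__
__XX__
______
______
___XX_
___XX_
______
Population = 8

Comparison: toroidal=15, fixed-dead=8 -> toroidal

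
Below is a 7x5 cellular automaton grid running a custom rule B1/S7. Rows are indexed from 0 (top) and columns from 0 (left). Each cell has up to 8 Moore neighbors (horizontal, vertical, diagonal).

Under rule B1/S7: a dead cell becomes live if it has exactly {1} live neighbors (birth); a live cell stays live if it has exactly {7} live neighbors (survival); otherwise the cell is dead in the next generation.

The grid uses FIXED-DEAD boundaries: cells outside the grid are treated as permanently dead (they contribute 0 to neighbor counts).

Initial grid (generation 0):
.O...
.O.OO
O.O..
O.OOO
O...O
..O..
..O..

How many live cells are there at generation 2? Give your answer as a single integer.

Simulating step by step:
Generation 0 (given above): 14 live cells
Generation 1: 2 live cells
.....
.....
.....
.....
.....
O...O
.....
Generation 2: 10 live cells
.....
.....
.....
.....
OO.OO
.O.O.
OO.OO
Population at generation 2: 10

Answer: 10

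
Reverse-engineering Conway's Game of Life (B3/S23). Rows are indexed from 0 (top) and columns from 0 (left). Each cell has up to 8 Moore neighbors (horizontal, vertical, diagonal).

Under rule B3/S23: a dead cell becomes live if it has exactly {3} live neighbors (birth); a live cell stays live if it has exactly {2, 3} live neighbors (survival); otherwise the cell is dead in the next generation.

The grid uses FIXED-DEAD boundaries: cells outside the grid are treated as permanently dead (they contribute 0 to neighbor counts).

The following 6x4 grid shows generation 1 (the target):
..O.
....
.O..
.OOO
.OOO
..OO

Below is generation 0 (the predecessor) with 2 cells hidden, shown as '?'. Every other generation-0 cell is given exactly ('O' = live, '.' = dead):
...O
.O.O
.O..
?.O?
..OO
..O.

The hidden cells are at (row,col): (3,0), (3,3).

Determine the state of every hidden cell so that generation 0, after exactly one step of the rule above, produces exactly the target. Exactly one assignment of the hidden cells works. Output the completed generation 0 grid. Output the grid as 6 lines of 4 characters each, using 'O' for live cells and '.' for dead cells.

Hidden generation-0 cells (in order): (3,0), (3,3).
A hidden cell only influences target cells in its own 3x3 neighborhood. Try each of the 2^2 = 4 assignments, step the completed generation 0 forward once under B3/S23, and compare with the target:
  (3,0)=. (3,3)=. -> step reproduces the target at every cell -> ACCEPT
  (3,0)=. (3,3)=O -> step gives (2,3)='O' but target has '.' -> reject
  (3,0)=O (3,3)=. -> step gives (2,0)='O' but target has '.' -> reject
  (3,0)=O (3,3)=O -> step gives (2,0)='O' but target has '.' -> reject
Unique solution: (3,0)=dead, (3,3)=dead.
Check: live-neighbor counts of every cell in the completed generation 0:
1131
2141
2242
1333
0333
0223
Applying B3/S23 to generation 0 with these counts gives:
..O.
....
.O..
.OOO
.OOO
..OO
which matches the target exactly.

Answer: ...O
.O.O
.O..
..O.
..OO
..O.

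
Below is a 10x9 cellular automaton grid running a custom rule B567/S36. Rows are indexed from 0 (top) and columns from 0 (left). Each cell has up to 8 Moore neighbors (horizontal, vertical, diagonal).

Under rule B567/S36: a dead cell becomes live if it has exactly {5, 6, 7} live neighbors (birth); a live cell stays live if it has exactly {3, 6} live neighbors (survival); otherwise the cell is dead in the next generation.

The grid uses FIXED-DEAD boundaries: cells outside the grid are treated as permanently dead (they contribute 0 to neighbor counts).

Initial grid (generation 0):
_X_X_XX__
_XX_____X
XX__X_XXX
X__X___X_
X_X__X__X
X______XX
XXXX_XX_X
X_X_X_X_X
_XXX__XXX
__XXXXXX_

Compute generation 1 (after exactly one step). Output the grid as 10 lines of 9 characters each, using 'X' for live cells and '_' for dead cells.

Answer: _________
_______X_
X_______X
XX_______
________X
XX______X
X_XX_XXXX
XXXXXX_XX
___XXX_XX
____XX___

Derivation:
Simulating step by step:
Generation 0 (given above): 47 live cells
Generation 1: 31 live cells
(generation 1 grid is the final answer)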